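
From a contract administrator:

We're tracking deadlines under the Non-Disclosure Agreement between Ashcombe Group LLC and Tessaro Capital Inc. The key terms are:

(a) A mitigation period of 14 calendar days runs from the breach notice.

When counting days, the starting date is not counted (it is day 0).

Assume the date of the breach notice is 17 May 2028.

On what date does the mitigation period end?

The last day of the mitigation period: 14 calendar days after 17 May 2028 is 31 May 2028.

31 May 2028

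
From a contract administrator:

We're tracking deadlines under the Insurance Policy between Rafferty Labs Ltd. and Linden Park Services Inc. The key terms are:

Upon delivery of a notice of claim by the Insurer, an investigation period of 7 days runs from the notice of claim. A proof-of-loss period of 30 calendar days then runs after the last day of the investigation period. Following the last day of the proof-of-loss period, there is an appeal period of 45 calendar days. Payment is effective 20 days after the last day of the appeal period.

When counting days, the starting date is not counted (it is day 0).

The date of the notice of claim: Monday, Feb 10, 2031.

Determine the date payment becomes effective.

The last day of the investigation period: 7 calendar days after Feb 10, 2031 is Feb 17, 2031.
The last day of the proof-of-loss period: 30 calendar days after Feb 17, 2031 is Mar 19, 2031.
Adding 45 calendar days to Mar 19, 2031 gives May 3, 2031, which is the last day of the appeal period.
The date payment becomes effective: May 3, 2031 + 20 days = May 23, 2031.

May 23, 2031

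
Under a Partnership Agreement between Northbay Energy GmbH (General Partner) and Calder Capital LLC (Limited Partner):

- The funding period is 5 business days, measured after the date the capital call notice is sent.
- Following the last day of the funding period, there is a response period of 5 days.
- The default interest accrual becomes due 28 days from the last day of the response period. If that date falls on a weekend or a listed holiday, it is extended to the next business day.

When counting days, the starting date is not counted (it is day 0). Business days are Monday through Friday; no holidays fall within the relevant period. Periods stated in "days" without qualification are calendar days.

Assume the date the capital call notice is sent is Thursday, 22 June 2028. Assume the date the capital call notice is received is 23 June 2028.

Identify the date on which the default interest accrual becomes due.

The last day of the funding period: 5 business days after Thursday, 22 June 2028, skipping weekends — Jun 23, Jun 26, Jun 27, Jun 28, Jun 29 — lands on Thursday, 29 June 2028.
The last day of the response period: 5 calendar days after 29 June 2028 is 4 July 2028.
The date on which the default interest accrual becomes due: 28 calendar days after 4 July 2028 is 1 August 2028. 1 August 2028 is a Tuesday, so no roll-forward applies.

1 August 2028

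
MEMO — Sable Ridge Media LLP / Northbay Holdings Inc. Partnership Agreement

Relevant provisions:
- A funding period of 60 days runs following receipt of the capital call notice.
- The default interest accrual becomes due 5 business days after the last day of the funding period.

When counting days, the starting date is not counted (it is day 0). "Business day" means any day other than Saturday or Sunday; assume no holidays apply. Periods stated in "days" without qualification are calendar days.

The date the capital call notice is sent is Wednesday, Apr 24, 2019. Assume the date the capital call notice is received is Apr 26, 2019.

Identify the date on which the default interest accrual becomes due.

Jul 2, 2019

Adding 60 calendar days to Apr 26, 2019 gives Jun 25, 2019, which is the last day of the funding period.
The date on which the default interest accrual becomes due: counting 5 business days from Tuesday, Jun 25, 2019 (Jun 26, Jun 27, Jun 28, Jul 1, Jul 2, skipping weekends) reaches Tuesday, Jul 2, 2019.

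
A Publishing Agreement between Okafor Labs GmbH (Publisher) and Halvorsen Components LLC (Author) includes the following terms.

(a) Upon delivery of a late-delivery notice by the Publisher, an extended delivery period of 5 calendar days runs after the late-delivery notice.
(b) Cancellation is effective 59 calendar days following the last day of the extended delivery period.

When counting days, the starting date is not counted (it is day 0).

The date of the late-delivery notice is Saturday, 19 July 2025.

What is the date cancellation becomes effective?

21 September 2025

The last day of the extended delivery period: 5 calendar days after 19 July 2025 is 24 July 2025.
The date cancellation becomes effective: 24 July 2025 + 59 days = 21 September 2025.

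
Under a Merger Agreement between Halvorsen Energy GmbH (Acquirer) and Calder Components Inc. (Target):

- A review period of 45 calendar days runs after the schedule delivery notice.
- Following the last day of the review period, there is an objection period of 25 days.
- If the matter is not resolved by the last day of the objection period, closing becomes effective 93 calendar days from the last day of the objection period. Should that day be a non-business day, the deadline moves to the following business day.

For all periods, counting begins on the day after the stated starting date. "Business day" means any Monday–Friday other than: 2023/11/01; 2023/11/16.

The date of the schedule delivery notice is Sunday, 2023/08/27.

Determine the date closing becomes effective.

The last day of the review period: 45 calendar days after 2023/08/27 is 2023/10/11.
The last day of the objection period: 25 calendar days after 2023/10/11 is 2023/11/05.
The date closing becomes effective: 2023/11/05 + 93 days = 2024/02/06. 2024/02/06 is a Tuesday and is not a listed holiday, so no roll-forward applies.

2024/02/06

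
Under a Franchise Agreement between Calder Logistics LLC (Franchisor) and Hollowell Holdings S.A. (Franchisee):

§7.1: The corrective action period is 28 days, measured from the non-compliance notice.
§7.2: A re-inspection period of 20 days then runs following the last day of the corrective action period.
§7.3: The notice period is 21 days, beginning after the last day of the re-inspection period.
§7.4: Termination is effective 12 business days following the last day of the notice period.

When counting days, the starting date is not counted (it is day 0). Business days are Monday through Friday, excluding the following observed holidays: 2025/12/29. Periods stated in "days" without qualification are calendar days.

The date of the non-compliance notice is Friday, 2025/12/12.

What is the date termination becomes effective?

2026/03/09

The last day of the corrective action period: 28 calendar days after 2025/12/12 is 2026/01/09.
The last day of the re-inspection period: 2026/01/09 + 20 days = 2026/01/29.
Adding 21 calendar days to 2026/01/29 gives 2026/02/19, which is the last day of the notice period.
The date termination becomes effective: counting 12 business days from Thursday, 2026/02/19 (Feb 20, Feb 23, Feb 24, Feb 25, …, Mar 5, Mar 6, Mar 9, skipping weekends) reaches Monday, 2026/03/09.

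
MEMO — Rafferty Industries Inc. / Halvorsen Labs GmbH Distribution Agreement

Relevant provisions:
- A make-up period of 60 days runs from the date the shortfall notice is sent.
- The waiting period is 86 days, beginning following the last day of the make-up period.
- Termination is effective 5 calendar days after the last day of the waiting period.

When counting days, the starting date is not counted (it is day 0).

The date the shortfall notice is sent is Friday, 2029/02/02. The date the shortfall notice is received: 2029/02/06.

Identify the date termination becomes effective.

Adding 60 calendar days to 2029/02/02 gives 2029/04/03, which is the last day of the make-up period.
Adding 86 calendar days to 2029/04/03 gives 2029/06/28, which is the last day of the waiting period.
The date termination becomes effective: 2029/06/28 + 5 days = 2029/07/03.

2029/07/03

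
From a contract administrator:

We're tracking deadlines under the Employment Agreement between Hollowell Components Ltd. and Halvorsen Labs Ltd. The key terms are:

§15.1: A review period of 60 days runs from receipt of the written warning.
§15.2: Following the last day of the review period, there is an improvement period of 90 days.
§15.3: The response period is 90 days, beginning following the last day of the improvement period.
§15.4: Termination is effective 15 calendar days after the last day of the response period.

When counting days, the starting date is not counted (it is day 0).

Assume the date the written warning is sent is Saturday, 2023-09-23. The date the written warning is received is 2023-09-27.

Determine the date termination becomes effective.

2024-06-08

The last day of the review period: 2023-09-27 + 60 days = 2023-11-26.
The last day of the improvement period: 2023-11-26 + 90 days = 2024-02-24.
Adding 90 calendar days to 2024-02-24 gives 2024-05-24, which is the last day of the response period.
The date termination becomes effective: 2024-05-24 + 15 days = 2024-06-08.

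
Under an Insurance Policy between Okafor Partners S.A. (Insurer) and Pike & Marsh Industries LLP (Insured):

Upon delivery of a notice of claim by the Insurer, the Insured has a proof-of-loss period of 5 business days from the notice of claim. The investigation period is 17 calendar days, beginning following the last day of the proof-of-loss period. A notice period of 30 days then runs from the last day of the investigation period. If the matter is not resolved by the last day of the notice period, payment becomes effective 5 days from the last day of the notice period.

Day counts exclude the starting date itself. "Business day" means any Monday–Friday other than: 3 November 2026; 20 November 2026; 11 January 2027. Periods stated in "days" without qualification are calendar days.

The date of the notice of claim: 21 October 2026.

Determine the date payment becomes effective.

19 December 2026

The last day of the proof-of-loss period: counting 5 business days from Wednesday, 21 October 2026 (Oct 22, Oct 23, Oct 26, Oct 27, Oct 28, skipping weekends) reaches Wednesday, 28 October 2026.
The last day of the investigation period: 17 calendar days after 28 October 2026 is 14 November 2026.
Adding 30 calendar days to 14 November 2026 gives 14 December 2026, which is the last day of the notice period.
The date payment becomes effective: 5 calendar days after 14 December 2026 is 19 December 2026.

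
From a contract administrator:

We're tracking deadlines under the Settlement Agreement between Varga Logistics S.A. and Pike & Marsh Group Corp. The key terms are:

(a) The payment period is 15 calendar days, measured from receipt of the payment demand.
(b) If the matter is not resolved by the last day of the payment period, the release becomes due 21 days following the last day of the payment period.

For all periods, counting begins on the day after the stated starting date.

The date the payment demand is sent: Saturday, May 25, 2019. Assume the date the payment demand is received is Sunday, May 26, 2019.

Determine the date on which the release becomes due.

Jul 1, 2019

Adding 15 calendar days to May 26, 2019 gives Jun 10, 2019, which is the last day of the payment period.
Adding 21 calendar days to Jun 10, 2019 gives Jul 1, 2019, which is the date on which the release becomes due.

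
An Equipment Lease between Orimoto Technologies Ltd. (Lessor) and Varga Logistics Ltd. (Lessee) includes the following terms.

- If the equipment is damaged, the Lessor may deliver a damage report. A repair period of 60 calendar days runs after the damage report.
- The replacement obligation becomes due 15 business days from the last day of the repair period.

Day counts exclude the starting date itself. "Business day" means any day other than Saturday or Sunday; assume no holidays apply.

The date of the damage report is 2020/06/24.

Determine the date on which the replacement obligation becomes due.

2020/09/11

The last day of the repair period: 60 calendar days after 2020/06/24 is 2020/08/23.
The date on which the replacement obligation becomes due: 15 business days after Sunday, 2020/08/23, skipping weekends — Aug 24, Aug 25, Aug 26, Aug 27, …, Sep 9, Sep 10, Sep 11 — lands on Friday, 2020/09/11.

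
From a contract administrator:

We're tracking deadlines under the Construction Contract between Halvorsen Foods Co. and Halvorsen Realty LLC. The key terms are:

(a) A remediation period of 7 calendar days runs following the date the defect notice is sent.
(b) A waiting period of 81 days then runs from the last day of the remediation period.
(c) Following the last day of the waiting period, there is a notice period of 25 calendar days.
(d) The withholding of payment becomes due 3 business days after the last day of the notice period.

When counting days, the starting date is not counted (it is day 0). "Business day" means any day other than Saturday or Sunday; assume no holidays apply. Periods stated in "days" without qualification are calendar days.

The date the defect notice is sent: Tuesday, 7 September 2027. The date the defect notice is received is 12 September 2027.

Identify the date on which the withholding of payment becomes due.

The last day of the remediation period: 7 calendar days after 7 September 2027 is 14 September 2027.
Adding 81 calendar days to 14 September 2027 gives 4 December 2027, which is the last day of the waiting period.
The last day of the notice period: 4 December 2027 + 25 days = 29 December 2027.
From Wednesday, 29 December 2027, 3 business days (Dec 30, Dec 31, Jan 3, skipping weekends) brings us to Monday, 3 January 2028, which is the date on which the withholding of payment becomes due.

3 January 2028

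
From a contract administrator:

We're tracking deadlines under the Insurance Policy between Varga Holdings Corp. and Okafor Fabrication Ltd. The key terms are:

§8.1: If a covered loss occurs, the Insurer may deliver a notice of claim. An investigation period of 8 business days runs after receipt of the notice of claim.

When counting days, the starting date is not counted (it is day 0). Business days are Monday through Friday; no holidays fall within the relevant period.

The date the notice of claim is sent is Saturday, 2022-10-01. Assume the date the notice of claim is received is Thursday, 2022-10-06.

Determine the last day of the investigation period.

2022-10-18

The last day of the investigation period: 8 business days after Thursday, 2022-10-06, skipping weekends — Oct 7, Oct 10, Oct 11, Oct 12, Oct 13, Oct 14, Oct 17, Oct 18 — lands on Tuesday, 2022-10-18.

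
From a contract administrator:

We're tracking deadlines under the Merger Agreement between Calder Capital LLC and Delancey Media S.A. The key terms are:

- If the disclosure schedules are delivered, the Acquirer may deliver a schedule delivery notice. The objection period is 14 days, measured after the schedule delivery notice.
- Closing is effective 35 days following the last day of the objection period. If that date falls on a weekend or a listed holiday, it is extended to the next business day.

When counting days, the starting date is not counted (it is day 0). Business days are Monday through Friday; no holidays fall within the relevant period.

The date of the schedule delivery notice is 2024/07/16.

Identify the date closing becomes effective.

Adding 14 calendar days to 2024/07/16 gives 2024/07/30, which is the last day of the objection period.
Adding 35 calendar days to 2024/07/30 gives 2024/09/03, which is the date closing becomes effective. 2024/09/03 is a Tuesday, so no roll-forward applies.

2024/09/03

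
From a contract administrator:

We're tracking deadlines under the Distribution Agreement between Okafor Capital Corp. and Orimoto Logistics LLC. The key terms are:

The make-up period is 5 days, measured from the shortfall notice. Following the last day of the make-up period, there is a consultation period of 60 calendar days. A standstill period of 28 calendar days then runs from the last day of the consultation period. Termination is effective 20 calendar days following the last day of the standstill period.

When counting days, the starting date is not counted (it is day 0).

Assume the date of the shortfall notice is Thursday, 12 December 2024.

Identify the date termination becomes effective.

Adding 5 calendar days to 12 December 2024 gives 17 December 2024, which is the last day of the make-up period.
The last day of the consultation period: 17 December 2024 + 60 days = 15 February 2025.
The last day of the standstill period: 28 calendar days after 15 February 2025 is 15 March 2025.
The date termination becomes effective: 15 March 2025 + 20 days = 4 April 2025.

4 April 2025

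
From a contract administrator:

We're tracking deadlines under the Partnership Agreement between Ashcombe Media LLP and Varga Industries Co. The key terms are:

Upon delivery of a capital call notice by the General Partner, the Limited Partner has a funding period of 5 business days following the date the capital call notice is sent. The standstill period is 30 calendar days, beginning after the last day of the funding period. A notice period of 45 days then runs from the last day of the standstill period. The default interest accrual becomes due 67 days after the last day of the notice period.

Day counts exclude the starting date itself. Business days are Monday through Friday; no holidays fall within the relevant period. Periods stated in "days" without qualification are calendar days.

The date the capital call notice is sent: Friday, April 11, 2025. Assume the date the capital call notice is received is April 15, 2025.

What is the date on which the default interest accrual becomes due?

September 7, 2025

The last day of the funding period: 5 business days after Friday, April 11, 2025, skipping weekends — Apr 14, Apr 15, Apr 16, Apr 17, Apr 18 — lands on Friday, April 18, 2025.
The last day of the standstill period: April 18, 2025 + 30 days = May 18, 2025.
The last day of the notice period: 45 calendar days after May 18, 2025 is July 2, 2025.
The date on which the default interest accrual becomes due: July 2, 2025 + 67 days = September 7, 2025.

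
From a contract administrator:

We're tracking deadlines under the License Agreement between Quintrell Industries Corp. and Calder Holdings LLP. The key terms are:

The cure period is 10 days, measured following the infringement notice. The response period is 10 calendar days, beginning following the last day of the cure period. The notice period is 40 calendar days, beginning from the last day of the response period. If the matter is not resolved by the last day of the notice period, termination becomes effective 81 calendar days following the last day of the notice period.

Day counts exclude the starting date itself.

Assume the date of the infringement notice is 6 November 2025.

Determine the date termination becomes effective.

27 March 2026

Adding 10 calendar days to 6 November 2025 gives 16 November 2025, which is the last day of the cure period.
The last day of the response period: 10 calendar days after 16 November 2025 is 26 November 2025.
The last day of the notice period: 26 November 2025 + 40 days = 5 January 2026.
Adding 81 calendar days to 5 January 2026 gives 27 March 2026, which is the date termination becomes effective.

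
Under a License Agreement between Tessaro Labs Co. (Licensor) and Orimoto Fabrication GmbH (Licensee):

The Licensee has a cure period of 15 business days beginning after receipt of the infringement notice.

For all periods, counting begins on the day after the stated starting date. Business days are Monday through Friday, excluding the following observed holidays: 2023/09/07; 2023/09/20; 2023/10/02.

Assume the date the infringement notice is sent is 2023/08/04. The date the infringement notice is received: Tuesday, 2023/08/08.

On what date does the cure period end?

The last day of the cure period: counting 15 business days from Tuesday, 2023/08/08 (Aug 9, Aug 10, Aug 11, Aug 14, …, Aug 25, Aug 28, Aug 29, skipping weekends) reaches Tuesday, 2023/08/29.

2023/08/29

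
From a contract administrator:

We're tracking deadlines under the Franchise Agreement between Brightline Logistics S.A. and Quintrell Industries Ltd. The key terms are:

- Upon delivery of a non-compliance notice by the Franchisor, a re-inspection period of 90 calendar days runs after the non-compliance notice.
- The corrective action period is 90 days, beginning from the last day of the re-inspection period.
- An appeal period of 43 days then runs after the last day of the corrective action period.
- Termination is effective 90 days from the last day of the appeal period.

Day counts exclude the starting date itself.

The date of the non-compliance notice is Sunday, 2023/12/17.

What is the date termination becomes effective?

2024/10/25

The last day of the re-inspection period: 2023/12/17 + 90 days = 2024/03/16.
The last day of the corrective action period: 2024/03/16 + 90 days = 2024/06/14.
The last day of the appeal period: 43 calendar days after 2024/06/14 is 2024/07/27.
The date termination becomes effective: 2024/07/27 + 90 days = 2024/10/25.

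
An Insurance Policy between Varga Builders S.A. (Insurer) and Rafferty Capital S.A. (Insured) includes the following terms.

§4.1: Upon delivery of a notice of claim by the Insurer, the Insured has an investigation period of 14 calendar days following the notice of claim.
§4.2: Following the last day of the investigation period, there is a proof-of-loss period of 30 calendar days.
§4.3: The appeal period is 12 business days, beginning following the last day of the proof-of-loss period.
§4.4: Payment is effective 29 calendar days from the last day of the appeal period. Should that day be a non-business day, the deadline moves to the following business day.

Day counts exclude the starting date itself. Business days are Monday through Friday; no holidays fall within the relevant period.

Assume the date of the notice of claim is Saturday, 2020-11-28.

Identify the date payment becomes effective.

The last day of the investigation period: 14 calendar days after 2020-11-28 is 2020-12-12.
The last day of the proof-of-loss period: 2020-12-12 + 30 days = 2021-01-11.
From Monday, 2021-01-11, 12 business days (Jan 12, Jan 13, Jan 14, Jan 15, …, Jan 25, Jan 26, Jan 27, skipping weekends) brings us to Wednesday, 2021-01-27, which is the last day of the appeal period.
Adding 29 calendar days to 2021-01-27 gives 2021-02-25, which is the date payment becomes effective. 2021-02-25 is a Thursday, so no roll-forward applies.

2021-02-25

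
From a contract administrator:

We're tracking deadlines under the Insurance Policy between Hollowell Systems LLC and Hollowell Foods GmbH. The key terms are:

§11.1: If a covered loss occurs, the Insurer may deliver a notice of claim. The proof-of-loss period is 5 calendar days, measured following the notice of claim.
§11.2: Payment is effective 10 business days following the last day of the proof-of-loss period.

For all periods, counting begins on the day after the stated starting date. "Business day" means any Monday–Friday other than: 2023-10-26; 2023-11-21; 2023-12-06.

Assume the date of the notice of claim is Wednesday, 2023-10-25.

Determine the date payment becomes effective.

Adding 5 calendar days to 2023-10-25 gives 2023-10-30, which is the last day of the proof-of-loss period.
The date payment becomes effective: 10 business days after Monday, 2023-10-30, skipping weekends — Oct 31, Nov 1, Nov 2, Nov 3, Nov 6, Nov 7, Nov 8, Nov 9, Nov 10, Nov 13 — lands on Monday, 2023-11-13.

2023-11-13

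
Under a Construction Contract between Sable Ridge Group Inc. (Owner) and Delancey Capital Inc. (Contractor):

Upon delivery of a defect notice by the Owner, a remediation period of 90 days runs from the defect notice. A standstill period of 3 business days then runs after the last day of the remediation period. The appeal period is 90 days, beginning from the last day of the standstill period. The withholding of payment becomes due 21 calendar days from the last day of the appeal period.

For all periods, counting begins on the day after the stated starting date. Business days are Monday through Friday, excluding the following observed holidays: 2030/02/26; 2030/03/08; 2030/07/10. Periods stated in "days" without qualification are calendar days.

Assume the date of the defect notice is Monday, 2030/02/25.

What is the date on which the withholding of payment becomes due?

The last day of the remediation period: 90 calendar days after 2030/02/25 is 2030/05/26.
The last day of the standstill period: counting 3 business days from Sunday, 2030/05/26 (May 27, May 28, May 29, skipping weekends) reaches Wednesday, 2030/05/29.
The last day of the appeal period: 2030/05/29 + 90 days = 2030/08/27.
The date on which the withholding of payment becomes due: 21 calendar days after 2030/08/27 is 2030/09/17.

2030/09/17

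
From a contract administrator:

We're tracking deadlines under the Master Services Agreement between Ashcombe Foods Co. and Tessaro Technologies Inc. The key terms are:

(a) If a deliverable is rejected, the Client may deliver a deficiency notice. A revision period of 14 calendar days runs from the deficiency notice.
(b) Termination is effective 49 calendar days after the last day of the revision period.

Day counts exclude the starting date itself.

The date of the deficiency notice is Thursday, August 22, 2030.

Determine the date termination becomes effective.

The last day of the revision period: 14 calendar days after August 22, 2030 is September 5, 2030.
The date termination becomes effective: September 5, 2030 + 49 days = October 24, 2030.

October 24, 2030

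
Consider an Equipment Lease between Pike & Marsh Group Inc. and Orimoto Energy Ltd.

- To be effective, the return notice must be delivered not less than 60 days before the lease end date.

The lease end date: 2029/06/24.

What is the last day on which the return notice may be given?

Counting back 60 calendar days from 2029/06/24 gives 2029/04/25.

2029/04/25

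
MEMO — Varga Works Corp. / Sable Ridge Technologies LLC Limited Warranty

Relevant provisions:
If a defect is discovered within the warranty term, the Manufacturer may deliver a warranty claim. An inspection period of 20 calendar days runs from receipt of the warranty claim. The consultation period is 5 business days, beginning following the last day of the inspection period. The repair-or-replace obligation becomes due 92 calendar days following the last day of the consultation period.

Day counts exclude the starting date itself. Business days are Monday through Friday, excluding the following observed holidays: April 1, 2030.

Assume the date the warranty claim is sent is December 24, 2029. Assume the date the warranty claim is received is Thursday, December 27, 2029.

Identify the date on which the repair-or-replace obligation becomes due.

Adding 20 calendar days to December 27, 2029 gives January 16, 2030, which is the last day of the inspection period.
From Wednesday, January 16, 2030, 5 business days (Jan 17, Jan 18, Jan 21, Jan 22, Jan 23, skipping weekends) brings us to Wednesday, January 23, 2030, which is the last day of the consultation period.
Adding 92 calendar days to January 23, 2030 gives April 25, 2030, which is the date on which the repair-or-replace obligation becomes due.

April 25, 2030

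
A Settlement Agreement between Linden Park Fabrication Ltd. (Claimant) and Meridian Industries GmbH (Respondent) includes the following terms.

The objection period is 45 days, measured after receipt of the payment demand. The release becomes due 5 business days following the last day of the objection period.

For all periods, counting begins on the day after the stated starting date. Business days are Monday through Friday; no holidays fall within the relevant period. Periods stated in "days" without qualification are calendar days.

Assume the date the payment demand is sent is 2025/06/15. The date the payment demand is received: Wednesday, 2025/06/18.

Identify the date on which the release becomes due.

2025/08/08

The last day of the objection period: 2025/06/18 + 45 days = 2025/08/02.
From Saturday, 2025/08/02, 5 business days (Aug 4, Aug 5, Aug 6, Aug 7, Aug 8, skipping weekends) brings us to Friday, 2025/08/08, which is the date on which the release becomes due.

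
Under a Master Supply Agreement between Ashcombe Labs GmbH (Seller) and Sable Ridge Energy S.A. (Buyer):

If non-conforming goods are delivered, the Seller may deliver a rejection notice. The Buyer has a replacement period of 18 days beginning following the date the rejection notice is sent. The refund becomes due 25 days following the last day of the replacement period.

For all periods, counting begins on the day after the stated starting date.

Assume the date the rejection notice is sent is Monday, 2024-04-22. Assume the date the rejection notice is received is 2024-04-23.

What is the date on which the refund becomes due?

2024-06-04

Adding 18 calendar days to 2024-04-22 gives 2024-05-10, which is the last day of the replacement period.
Adding 25 calendar days to 2024-05-10 gives 2024-06-04, which is the date on which the refund becomes due.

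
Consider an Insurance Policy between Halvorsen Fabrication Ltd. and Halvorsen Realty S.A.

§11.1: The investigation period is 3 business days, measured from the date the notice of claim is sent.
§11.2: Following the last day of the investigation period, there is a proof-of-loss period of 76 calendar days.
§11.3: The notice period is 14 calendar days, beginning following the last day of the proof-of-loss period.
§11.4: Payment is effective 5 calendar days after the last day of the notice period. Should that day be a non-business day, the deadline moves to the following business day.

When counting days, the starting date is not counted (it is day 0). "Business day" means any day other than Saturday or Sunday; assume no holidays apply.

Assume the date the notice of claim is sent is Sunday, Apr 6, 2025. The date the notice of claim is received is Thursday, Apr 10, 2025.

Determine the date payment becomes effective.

From Sunday, Apr 6, 2025, 3 business days (Apr 7, Apr 8, Apr 9, skipping weekends) brings us to Wednesday, Apr 9, 2025, which is the last day of the investigation period.
The last day of the proof-of-loss period: Apr 9, 2025 + 76 days = Jun 24, 2025.
The last day of the notice period: Jun 24, 2025 + 14 days = Jul 8, 2025.
The date payment becomes effective: Jul 8, 2025 + 5 days = Jul 13, 2025. That falls on a Sunday, so it rolls to the next business day, Monday, Jul 14, 2025.

Jul 14, 2025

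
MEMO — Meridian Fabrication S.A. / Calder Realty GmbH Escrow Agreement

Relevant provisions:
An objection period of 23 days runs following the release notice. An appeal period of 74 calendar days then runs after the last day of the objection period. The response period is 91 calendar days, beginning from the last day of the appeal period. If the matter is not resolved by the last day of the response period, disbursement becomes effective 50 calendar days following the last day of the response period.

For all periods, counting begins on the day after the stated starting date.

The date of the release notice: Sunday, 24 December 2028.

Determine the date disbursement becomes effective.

The last day of the objection period: 24 December 2028 + 23 days = 16 January 2029.
Adding 74 calendar days to 16 January 2029 gives 31 March 2029, which is the last day of the appeal period.
Adding 91 calendar days to 31 March 2029 gives 30 June 2029, which is the last day of the response period.
The date disbursement becomes effective: 50 calendar days after 30 June 2029 is 19 August 2029.

19 August 2029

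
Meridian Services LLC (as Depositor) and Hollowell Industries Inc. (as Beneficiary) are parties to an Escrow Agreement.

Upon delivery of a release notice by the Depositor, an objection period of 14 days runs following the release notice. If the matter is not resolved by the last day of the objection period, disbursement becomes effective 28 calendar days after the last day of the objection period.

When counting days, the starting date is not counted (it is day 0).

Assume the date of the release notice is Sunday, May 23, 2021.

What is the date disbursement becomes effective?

The last day of the objection period: May 23, 2021 + 14 days = June 6, 2021.
Adding 28 calendar days to June 6, 2021 gives July 4, 2021, which is the date disbursement becomes effective.

July 4, 2021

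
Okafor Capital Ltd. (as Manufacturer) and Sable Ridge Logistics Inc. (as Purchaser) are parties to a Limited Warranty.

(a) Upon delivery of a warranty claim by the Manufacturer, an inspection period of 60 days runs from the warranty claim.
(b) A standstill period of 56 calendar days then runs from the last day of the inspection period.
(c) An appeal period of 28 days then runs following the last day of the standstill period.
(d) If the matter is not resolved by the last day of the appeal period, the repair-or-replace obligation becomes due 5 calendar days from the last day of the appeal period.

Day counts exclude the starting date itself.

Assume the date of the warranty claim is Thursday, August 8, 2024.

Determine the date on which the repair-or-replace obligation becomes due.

January 4, 2025

Adding 60 calendar days to August 8, 2024 gives October 7, 2024, which is the last day of the inspection period.
The last day of the standstill period: October 7, 2024 + 56 days = December 2, 2024.
The last day of the appeal period: December 2, 2024 + 28 days = December 30, 2024.
The date on which the repair-or-replace obligation becomes due: December 30, 2024 + 5 days = January 4, 2025.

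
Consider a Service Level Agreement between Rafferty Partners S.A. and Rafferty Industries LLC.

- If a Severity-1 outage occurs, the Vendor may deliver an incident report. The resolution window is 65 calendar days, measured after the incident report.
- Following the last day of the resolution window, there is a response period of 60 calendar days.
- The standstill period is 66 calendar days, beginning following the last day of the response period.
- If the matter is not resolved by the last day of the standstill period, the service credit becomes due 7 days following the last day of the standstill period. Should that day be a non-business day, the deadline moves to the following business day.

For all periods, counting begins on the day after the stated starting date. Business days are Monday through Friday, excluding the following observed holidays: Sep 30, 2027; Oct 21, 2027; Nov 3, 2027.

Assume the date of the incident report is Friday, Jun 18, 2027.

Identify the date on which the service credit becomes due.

The last day of the resolution window: Jun 18, 2027 + 65 days = Aug 22, 2027.
The last day of the response period: 60 calendar days after Aug 22, 2027 is Oct 21, 2027.
The last day of the standstill period: Oct 21, 2027 + 66 days = Dec 26, 2027.
Adding 7 calendar days to Dec 26, 2027 gives Jan 2, 2028, which is the date on which the service credit becomes due. That falls on a Sunday, so it rolls to the next business day, Monday, Jan 3, 2028.

Jan 3, 2028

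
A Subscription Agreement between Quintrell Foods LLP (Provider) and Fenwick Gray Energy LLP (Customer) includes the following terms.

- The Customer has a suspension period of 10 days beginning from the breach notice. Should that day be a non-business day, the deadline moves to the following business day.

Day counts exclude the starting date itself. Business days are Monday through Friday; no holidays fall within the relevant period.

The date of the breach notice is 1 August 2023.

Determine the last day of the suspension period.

11 August 2023

The last day of the suspension period: 1 August 2023 + 10 days = 11 August 2023. 11 August 2023 is a Friday, so no roll-forward applies.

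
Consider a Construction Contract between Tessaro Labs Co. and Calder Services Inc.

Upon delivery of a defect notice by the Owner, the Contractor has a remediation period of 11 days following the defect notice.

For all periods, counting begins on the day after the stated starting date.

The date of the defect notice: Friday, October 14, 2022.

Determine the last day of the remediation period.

Adding 11 calendar days to October 14, 2022 gives October 25, 2022, which is the last day of the remediation period.

October 25, 2022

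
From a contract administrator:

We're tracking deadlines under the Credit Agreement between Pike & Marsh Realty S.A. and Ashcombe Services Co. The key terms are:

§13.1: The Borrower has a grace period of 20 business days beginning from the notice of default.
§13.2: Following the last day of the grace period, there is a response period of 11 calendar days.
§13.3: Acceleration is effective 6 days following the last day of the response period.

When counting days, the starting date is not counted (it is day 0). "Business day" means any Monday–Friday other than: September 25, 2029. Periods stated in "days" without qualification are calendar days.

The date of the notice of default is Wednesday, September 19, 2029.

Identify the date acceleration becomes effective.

From Wednesday, September 19, 2029, 20 business days (Sep 20, Sep 21, Sep 24, Sep 26, …, Oct 16, Oct 17, Oct 18, skipping weekends and the listed holiday on Sep 25) brings us to Thursday, October 18, 2029, which is the last day of the grace period.
The last day of the response period: 11 calendar days after October 18, 2029 is October 29, 2029.
The date acceleration becomes effective: 6 calendar days after October 29, 2029 is November 4, 2029.

November 4, 2029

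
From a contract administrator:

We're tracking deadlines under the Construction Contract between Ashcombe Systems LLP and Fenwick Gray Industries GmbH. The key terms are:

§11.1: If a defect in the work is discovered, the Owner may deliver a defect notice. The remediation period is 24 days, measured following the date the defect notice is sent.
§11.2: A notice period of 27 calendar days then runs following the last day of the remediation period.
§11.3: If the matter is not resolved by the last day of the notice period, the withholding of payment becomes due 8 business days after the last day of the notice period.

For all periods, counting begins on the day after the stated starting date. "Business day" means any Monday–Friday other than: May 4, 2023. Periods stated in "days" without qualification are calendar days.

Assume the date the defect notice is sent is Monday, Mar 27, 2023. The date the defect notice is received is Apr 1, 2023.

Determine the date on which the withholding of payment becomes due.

May 29, 2023

Adding 24 calendar days to Mar 27, 2023 gives Apr 20, 2023, which is the last day of the remediation period.
Adding 27 calendar days to Apr 20, 2023 gives May 17, 2023, which is the last day of the notice period.
The date on which the withholding of payment becomes due: counting 8 business days from Wednesday, May 17, 2023 (May 18, May 19, May 22, May 23, May 24, May 25, May 26, May 29, skipping weekends) reaches Monday, May 29, 2023.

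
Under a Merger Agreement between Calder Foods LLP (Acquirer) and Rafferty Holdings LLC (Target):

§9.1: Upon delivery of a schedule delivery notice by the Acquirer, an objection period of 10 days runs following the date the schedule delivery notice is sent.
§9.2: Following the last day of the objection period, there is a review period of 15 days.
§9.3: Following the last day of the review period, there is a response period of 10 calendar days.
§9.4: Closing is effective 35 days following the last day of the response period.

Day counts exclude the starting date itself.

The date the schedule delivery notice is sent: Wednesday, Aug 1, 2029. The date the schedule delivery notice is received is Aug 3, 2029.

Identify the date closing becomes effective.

The last day of the objection period: Aug 1, 2029 + 10 days = Aug 11, 2029.
The last day of the review period: Aug 11, 2029 + 15 days = Aug 26, 2029.
Adding 10 calendar days to Aug 26, 2029 gives Sep 5, 2029, which is the last day of the response period.
The date closing becomes effective: Sep 5, 2029 + 35 days = Oct 10, 2029.

Oct 10, 2029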